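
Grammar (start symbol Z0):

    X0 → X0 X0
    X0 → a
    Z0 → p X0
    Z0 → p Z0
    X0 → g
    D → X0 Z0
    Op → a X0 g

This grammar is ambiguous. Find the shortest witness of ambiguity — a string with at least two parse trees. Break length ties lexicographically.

length 2: no string has ≥2 trees
length 3: no string has ≥2 trees
length 4: p a a a has 2 parse trees

Two derivations of p a a a:
  Z0 ⇒ p X0 ⇒ p X0 X0 ⇒ p X0 X0 X0 ⇒ p a X0 X0 ⇒ p a a X0 ⇒ p a a a
  Z0 ⇒ p X0 ⇒ p X0 X0 ⇒ p a X0 ⇒ p a X0 X0 ⇒ p a a X0 ⇒ p a a a

p a a a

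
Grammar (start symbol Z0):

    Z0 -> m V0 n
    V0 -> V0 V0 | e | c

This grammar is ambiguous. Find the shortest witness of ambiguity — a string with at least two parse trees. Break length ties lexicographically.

length 3: no string has ≥2 trees
length 4: no string has ≥2 trees
length 5: m c c c n has 2 parse trees

Two derivations of m c c c n:
  Z0 ⇒ m V0 n ⇒ m V0 V0 n ⇒ m V0 V0 V0 n ⇒ m c V0 V0 n ⇒ m c c V0 n ⇒ m c c c n
  Z0 ⇒ m V0 n ⇒ m V0 V0 n ⇒ m c V0 n ⇒ m c V0 V0 n ⇒ m c c V0 n ⇒ m c c c n

m c c c n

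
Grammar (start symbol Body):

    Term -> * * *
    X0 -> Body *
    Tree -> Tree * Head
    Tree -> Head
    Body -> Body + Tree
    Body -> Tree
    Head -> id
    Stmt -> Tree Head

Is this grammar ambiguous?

(Stmt, X0, Term are unreachable from Body, so their rules don't affect L(Body).) The grammar is stratified — Body handles '+' (left-recursive), Tree handles '*', Head atoms. Each operator has a fixed associativity and precedence level, so every string has one parse.

Unambiguous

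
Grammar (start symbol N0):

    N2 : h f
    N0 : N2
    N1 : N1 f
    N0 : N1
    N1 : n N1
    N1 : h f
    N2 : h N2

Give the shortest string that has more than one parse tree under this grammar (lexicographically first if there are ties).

h f

length 2: h f has 2 parse trees

Two derivations of h f:
  N0 ⇒ N2 ⇒ h f
  N0 ⇒ N1 ⇒ h f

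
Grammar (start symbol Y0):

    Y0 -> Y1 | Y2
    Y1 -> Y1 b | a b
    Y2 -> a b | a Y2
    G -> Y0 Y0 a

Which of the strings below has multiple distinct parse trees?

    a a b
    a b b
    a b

a a b: 1 tree
a b b: 1 tree
a b: 2 trees

a b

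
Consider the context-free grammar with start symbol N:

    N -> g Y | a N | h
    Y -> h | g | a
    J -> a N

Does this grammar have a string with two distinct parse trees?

Unambiguous

(J is unreachable from N, so its rules don't affect L(N).) Restricted to the reachable nonterminals, every rule has the form A → t or A → t B, and no two rules for the same A share a first terminal. The grammar encodes a DFA — one run per string.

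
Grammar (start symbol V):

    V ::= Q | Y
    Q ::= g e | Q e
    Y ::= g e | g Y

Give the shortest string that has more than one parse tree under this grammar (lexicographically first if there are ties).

g e

length 2: g e has 2 parse trees

Two derivations of g e:
  V ⇒ Q ⇒ g e
  V ⇒ Y ⇒ g e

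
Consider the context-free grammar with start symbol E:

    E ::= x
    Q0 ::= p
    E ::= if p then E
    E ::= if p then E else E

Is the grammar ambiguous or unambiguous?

Witness: if p then if p then x else x

Derivation 1: E ⇒ if p then E ⇒ if p then if p then E else E ⇒ if p then if p then x else E ⇒ if p then if p then x else x
Derivation 2: E ⇒ if p then E else E ⇒ if p then if p then E else E ⇒ if p then if p then x else E ⇒ if p then if p then x else x

Two distinct leftmost derivations for the same string.

Ambiguous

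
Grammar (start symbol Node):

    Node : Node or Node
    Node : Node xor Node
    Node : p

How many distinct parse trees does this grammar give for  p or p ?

Parse trees for p or p:
  [Node [Node p] or [Node p]]

1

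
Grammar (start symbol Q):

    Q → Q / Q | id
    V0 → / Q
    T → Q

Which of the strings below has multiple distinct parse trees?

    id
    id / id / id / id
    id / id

id: 1 tree
id / id / id / id: 5 trees
id / id: 1 tree

id / id / id / id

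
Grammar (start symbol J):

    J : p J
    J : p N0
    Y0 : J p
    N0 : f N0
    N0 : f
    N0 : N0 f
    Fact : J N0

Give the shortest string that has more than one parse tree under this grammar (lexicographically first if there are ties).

p f f

length 2: no string has ≥2 trees
length 3: p f f has 2 parse trees

Two derivations of p f f:
  J ⇒ p N0 ⇒ p f N0 ⇒ p f f
  J ⇒ p N0 ⇒ p N0 f ⇒ p f f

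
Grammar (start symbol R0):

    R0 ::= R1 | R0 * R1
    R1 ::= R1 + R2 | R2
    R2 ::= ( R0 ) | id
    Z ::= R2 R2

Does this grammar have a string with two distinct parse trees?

Unambiguous

Only R0, R1, R2 are reachable from R0; ignoring the rest: R0 → R0 * R1 | R1  ;  R1 → R1 + R2 | R2  — a left-associative chain with R2 at the bottom. Each string factors uniquely by precedence.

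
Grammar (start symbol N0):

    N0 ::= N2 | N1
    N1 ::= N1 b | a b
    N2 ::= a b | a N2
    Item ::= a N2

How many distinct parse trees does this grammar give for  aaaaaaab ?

1

Parse trees for aaaaaaab:
  [N0 [N2 a [N2 a [N2 a [N2 a [N2 a [N2 a [N2 a b]]]]]]]]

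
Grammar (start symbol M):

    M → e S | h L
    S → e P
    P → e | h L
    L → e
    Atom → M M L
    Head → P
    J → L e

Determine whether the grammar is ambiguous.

Unambiguous

(Atom, Head, J are unreachable from M, so their rules don't affect L(M).) The reachable rules are right-linear with at most one rule per (nonterminal, next-terminal) pair. Each input token forces the next rule, so parsing is deterministic.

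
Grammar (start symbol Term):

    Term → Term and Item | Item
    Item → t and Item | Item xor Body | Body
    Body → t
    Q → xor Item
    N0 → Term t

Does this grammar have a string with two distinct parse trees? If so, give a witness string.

Ambiguous

Witness: t and t

Derivation 1: Term ⇒ Term and Item ⇒ Item and Item ⇒ Body and Item ⇒ t and Item ⇒ t and Body ⇒ t and t
Derivation 2: Term ⇒ Item ⇒ t and Item ⇒ t and Body ⇒ t and t

Two distinct leftmost derivations for the same string.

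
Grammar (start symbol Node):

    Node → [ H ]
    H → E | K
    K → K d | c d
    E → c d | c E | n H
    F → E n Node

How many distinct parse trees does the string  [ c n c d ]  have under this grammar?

2

Parse trees for [ c n c d ]:
  [Node [ [H [E c [E n [H [E c d]]]]] ]]
  [Node [ [H [E c [E n [H [K c d]]]]] ]]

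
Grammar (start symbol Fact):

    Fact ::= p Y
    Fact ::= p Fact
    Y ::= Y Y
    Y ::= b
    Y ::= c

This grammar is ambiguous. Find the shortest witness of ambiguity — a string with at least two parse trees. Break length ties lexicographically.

p b b b

length 2: no string has ≥2 trees
length 3: no string has ≥2 trees
length 4: p b b b has 2 parse trees

Two derivations of p b b b:
  Fact ⇒ p Y ⇒ p Y Y ⇒ p Y Y Y ⇒ p b Y Y ⇒ p b b Y ⇒ p b b b
  Fact ⇒ p Y ⇒ p Y Y ⇒ p b Y ⇒ p b Y Y ⇒ p b b Y ⇒ p b b b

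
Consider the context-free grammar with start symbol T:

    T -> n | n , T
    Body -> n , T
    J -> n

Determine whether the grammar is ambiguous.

Only T is reachable from T; ignoring the rest: Right-recursive list with a separator: after each atom, whether the separator follows determines the rule. One parse per string.

Unambiguous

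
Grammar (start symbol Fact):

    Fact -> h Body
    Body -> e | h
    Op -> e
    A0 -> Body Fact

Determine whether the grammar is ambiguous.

Unambiguous

Only Fact, Body are reachable from Fact; ignoring the rest: The reachable rules are right-linear with at most one rule per (nonterminal, next-terminal) pair. Each input token forces the next rule, so parsing is deterministic.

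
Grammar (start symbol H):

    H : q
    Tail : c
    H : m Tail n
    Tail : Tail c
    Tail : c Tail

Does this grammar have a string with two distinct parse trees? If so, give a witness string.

Witness: m c c n

Derivation 1: H ⇒ m Tail n ⇒ m Tail c n ⇒ m c c n
Derivation 2: H ⇒ m Tail n ⇒ m c Tail n ⇒ m c c n

Two distinct leftmost derivations for the same string.

Ambiguous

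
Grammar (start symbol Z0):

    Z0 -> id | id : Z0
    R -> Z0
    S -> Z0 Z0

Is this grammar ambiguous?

Unambiguous

Only Z0 is reachable from Z0; ignoring the rest: The reachable grammar is A → atom sep A | atom. Each atom is followed by either the separator (recurse) or end-of-string (stop) — no choice point.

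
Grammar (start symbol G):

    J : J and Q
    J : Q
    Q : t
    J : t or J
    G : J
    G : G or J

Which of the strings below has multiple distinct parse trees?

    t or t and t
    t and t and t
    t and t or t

t or t and t

t or t and t: 3 trees
t and t and t: 1 tree
t and t or t: 1 tree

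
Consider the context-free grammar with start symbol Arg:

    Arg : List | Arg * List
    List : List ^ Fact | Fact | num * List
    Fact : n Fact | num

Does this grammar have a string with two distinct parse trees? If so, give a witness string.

Witness: num * num

Derivation 1: Arg ⇒ List ⇒ num * List ⇒ num * Fact ⇒ num * num
Derivation 2: Arg ⇒ Arg * List ⇒ List * List ⇒ Fact * List ⇒ num * List ⇒ num * Fact ⇒ num * num

Two distinct leftmost derivations for the same string.

Ambiguous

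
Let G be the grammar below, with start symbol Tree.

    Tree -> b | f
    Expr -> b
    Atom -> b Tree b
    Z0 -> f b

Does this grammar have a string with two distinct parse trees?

Unambiguous

Only Tree is reachable from Tree; ignoring the rest: The reachable rules are right-linear with at most one rule per (nonterminal, next-terminal) pair. Each input token forces the next rule, so parsing is deterministic.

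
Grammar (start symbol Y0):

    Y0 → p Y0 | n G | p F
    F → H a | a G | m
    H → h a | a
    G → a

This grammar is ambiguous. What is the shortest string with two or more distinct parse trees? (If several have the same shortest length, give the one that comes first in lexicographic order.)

length 2: no string has ≥2 trees
length 3: p a a has 2 parse trees

Two derivations of p a a:
  Y0 ⇒ p F ⇒ p H a ⇒ p a a
  Y0 ⇒ p F ⇒ p a G ⇒ p a a

p a a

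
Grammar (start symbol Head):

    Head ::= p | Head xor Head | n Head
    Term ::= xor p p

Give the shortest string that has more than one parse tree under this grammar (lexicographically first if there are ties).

length 1: no string has ≥2 trees
length 2: no string has ≥2 trees
length 3: no string has ≥2 trees
length 4: n p xor p has 2 parse trees

Two derivations of n p xor p:
  Head ⇒ Head xor Head ⇒ n Head xor Head ⇒ n p xor Head ⇒ n p xor p
  Head ⇒ n Head ⇒ n Head xor Head ⇒ n p xor Head ⇒ n p xor p

n p xor p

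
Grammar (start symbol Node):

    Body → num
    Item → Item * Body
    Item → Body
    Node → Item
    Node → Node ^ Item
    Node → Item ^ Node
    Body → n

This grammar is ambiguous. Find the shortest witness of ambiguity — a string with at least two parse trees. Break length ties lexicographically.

n ^ n

length 1: no string has ≥2 trees
length 3: n ^ n has 2 parse trees

Two derivations of n ^ n:
  Node ⇒ Node ^ Item ⇒ Item ^ Item ⇒ Body ^ Item ⇒ n ^ Item ⇒ n ^ Body ⇒ n ^ n
  Node ⇒ Item ^ Node ⇒ Body ^ Node ⇒ n ^ Node ⇒ n ^ Item ⇒ n ^ Body ⇒ n ^ n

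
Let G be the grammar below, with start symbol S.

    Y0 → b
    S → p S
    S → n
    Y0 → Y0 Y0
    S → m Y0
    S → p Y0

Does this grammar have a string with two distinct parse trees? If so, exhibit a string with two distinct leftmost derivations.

Witness: m b b b

Derivation 1: S ⇒ m Y0 ⇒ m Y0 Y0 ⇒ m b Y0 ⇒ m b Y0 Y0 ⇒ m b b Y0 ⇒ m b b b
Derivation 2: S ⇒ m Y0 ⇒ m Y0 Y0 ⇒ m Y0 Y0 Y0 ⇒ m b Y0 Y0 ⇒ m b b Y0 ⇒ m b b b

Two distinct leftmost derivations for the same string.

Ambiguous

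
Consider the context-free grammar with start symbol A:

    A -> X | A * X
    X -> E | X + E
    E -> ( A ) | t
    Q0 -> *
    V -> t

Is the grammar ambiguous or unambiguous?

Unambiguous

Only A, X, E are reachable from A; ignoring the rest: A → A * X | X  ;  X → X + E | E  — a left-associative chain with E at the bottom. Each string factors uniquely by precedence.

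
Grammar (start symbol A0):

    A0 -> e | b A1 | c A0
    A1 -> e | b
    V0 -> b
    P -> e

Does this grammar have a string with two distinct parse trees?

Unambiguous

(V0, P are unreachable from A0, so their rules don't affect L(A0).) Each reachable nonterminal has at most one production per leading terminal, and all productions are right-linear; the derivation is determined token-by-token.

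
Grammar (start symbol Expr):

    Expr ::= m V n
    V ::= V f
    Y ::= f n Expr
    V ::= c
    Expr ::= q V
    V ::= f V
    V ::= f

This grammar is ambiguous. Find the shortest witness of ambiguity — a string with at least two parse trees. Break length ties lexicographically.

q f f

length 2: no string has ≥2 trees
length 3: q f f has 2 parse trees

Two derivations of q f f:
  Expr ⇒ q V ⇒ q V f ⇒ q f f
  Expr ⇒ q V ⇒ q f V ⇒ q f f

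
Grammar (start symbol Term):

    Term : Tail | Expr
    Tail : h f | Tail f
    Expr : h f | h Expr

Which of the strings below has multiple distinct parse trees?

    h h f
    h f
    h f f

h f

h h f: 1 tree
h f: 2 trees
h f f: 1 tree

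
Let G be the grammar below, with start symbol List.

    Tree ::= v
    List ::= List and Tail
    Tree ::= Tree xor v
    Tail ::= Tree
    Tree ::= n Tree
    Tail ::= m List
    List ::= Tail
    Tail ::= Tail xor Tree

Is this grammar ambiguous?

Ambiguous

Witness: v xor v

Derivation 1: List ⇒ Tail ⇒ Tree ⇒ Tree xor v ⇒ v xor v
Derivation 2: List ⇒ Tail ⇒ Tail xor Tree ⇒ Tree xor Tree ⇒ v xor Tree ⇒ v xor v

Two distinct leftmost derivations for the same string.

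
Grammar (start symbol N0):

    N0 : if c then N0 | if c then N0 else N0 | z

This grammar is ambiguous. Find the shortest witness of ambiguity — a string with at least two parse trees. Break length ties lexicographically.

if c then if c then z else z

length 1: no string has ≥2 trees
length 4: no string has ≥2 trees
length 6: no string has ≥2 trees
length 7: no string has ≥2 trees
length 9: if c then if c then z else z has 2 parse trees

Two derivations of if c then if c then z else z:
  N0 ⇒ if c then N0 ⇒ if c then if c then N0 else N0 ⇒ if c then if c then z else N0 ⇒ if c then if c then z else z
  N0 ⇒ if c then N0 else N0 ⇒ if c then if c then N0 else N0 ⇒ if c then if c then z else N0 ⇒ if c then if c then z else z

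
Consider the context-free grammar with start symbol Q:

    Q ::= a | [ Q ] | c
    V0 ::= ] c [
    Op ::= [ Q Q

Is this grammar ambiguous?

Unambiguous

(V0, Op are unreachable from Q, so their rules don't affect L(Q).) Each string is a nest of matched brackets around a single atom. An opening bracket forces the recursive rule; an atom forces the base rule.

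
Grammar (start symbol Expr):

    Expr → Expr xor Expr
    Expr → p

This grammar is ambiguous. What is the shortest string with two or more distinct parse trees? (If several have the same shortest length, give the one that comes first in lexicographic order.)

length 1: no string has ≥2 trees
length 3: no string has ≥2 trees
length 5: p xor p xor p has 2 parse trees

Two derivations of p xor p xor p:
  Expr ⇒ Expr xor Expr ⇒ Expr xor Expr xor Expr ⇒ p xor Expr xor Expr ⇒ p xor p xor Expr ⇒ p xor p xor p
  Expr ⇒ Expr xor Expr ⇒ p xor Expr ⇒ p xor Expr xor Expr ⇒ p xor p xor Expr ⇒ p xor p xor p

p xor p xor p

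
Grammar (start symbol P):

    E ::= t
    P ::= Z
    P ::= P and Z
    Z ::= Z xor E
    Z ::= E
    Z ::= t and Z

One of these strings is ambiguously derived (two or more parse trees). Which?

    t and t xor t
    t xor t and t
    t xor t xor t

t and t xor t

t and t xor t: 3 trees
t xor t and t: 1 tree
t xor t xor t: 1 tree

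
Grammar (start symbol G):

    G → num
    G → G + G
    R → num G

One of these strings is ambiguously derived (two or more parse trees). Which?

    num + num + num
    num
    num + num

num + num + num

num + num + num: 2 trees
num: 1 tree
num + num: 1 tree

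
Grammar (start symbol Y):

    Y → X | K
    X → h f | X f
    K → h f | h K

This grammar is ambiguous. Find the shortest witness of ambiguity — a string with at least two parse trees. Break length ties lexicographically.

length 2: h f has 2 parse trees

Two derivations of h f:
  Y ⇒ X ⇒ h f
  Y ⇒ K ⇒ h f

h f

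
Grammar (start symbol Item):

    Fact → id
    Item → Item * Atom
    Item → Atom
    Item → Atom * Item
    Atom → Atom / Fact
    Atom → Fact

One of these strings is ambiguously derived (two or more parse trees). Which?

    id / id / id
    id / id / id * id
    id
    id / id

id / id / id: 1 tree
id / id / id * id: 2 trees
id: 1 tree
id / id: 1 tree

id / id / id * id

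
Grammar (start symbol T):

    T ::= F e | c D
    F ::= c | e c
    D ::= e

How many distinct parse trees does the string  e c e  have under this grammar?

1

Parse trees for e c e:
  [T [F e c] e]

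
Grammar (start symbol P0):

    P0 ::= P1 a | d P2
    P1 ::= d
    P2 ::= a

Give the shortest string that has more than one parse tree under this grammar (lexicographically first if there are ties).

d a

length 2: d a has 2 parse trees

Two derivations of d a:
  P0 ⇒ P1 a ⇒ d a
  P0 ⇒ d P2 ⇒ d a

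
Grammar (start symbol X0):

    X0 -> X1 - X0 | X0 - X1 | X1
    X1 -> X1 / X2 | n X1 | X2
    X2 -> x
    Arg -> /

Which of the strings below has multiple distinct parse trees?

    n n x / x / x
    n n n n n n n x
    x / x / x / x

n n x / x / x

n n x / x / x: 6 trees
n n n n n n n x: 1 tree
x / x / x / x: 1 tree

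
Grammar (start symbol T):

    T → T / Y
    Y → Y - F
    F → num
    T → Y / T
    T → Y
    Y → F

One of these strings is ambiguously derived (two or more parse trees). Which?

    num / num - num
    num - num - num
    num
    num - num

num / num - num: 2 trees
num - num - num: 1 tree
num: 1 tree
num - num: 1 tree

num / num - num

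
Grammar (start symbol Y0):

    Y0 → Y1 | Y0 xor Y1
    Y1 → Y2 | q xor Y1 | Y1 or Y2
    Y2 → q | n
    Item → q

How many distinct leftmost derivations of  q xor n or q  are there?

Parse trees for q xor n or q:
  [Y0 [Y1 q xor [Y1 [Y1 [Y2 n]] or [Y2 q]]]]
  [Y0 [Y1 [Y1 q xor [Y1 [Y2 n]]] or [Y2 q]]]
  [Y0 [Y0 [Y1 [Y2 q]]] xor [Y1 [Y1 [Y2 n]] or [Y2 q]]]

3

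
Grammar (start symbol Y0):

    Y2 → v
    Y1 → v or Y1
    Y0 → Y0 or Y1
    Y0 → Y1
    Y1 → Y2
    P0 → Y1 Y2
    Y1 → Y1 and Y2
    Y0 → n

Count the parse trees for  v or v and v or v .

Parse trees for v or v and v or v:
  [Y0 [Y0 [Y0 [Y1 [Y2 v]]] or [Y1 [Y1 [Y2 v]] and [Y2 v]]] or [Y1 [Y2 v]]]
  [Y0 [Y0 [Y1 v or [Y1 [Y1 [Y2 v]] and [Y2 v]]]] or [Y1 [Y2 v]]]
  [Y0 [Y0 [Y1 [Y1 v or [Y1 [Y2 v]]] and [Y2 v]]] or [Y1 [Y2 v]]]

3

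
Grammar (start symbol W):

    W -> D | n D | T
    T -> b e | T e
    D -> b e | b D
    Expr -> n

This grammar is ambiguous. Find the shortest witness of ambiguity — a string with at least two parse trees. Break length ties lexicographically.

b e

length 2: b e has 2 parse trees

Two derivations of b e:
  W ⇒ D ⇒ b e
  W ⇒ T ⇒ b e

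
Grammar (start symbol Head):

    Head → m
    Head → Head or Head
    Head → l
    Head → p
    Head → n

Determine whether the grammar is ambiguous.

Ambiguous

Witness: l or l or l

Derivation 1: Head ⇒ Head or Head ⇒ Head or Head or Head ⇒ l or Head or Head ⇒ l or l or Head ⇒ l or l or l
Derivation 2: Head ⇒ Head or Head ⇒ l or Head ⇒ l or Head or Head ⇒ l or l or Head ⇒ l or l or l

Two distinct leftmost derivations for the same string.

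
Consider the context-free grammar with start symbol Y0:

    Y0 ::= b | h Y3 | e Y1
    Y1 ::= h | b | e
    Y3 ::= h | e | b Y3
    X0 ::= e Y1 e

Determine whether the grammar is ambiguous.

(X0 is unreachable from Y0, so its rules don't affect L(Y0).) Restricted to the reachable nonterminals, every rule has the form A → t or A → t B, and no two rules for the same A share a first terminal. The grammar encodes a DFA — one run per string.

Unambiguous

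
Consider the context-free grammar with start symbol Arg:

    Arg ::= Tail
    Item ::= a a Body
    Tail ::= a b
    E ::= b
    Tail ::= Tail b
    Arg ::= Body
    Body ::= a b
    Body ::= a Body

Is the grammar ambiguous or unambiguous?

Ambiguous

Witness: a b

Derivation 1: Arg ⇒ Tail ⇒ a b
Derivation 2: Arg ⇒ Body ⇒ a b

Two distinct leftmost derivations for the same string.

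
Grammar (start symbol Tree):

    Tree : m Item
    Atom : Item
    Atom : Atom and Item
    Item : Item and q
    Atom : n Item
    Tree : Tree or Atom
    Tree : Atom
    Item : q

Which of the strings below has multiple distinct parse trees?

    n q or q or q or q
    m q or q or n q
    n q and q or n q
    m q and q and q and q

n q or q or q or q: 1 tree
m q or q or n q: 1 tree
n q and q or n q: 2 trees
m q and q and q and q: 1 tree

n q and q or n q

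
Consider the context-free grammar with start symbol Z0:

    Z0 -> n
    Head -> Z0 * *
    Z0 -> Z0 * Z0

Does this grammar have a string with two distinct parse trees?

Witness: n * n * n

Derivation 1: Z0 ⇒ Z0 * Z0 ⇒ n * Z0 ⇒ n * Z0 * Z0 ⇒ n * n * Z0 ⇒ n * n * n
Derivation 2: Z0 ⇒ Z0 * Z0 ⇒ Z0 * Z0 * Z0 ⇒ n * Z0 * Z0 ⇒ n * n * Z0 ⇒ n * n * n

Two distinct leftmost derivations for the same string.

Ambiguous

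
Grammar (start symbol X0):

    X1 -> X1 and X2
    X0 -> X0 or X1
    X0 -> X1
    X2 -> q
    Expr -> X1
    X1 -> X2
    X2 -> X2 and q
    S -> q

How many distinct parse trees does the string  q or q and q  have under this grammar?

Parse trees for q or q and q:
  [X0 [X0 [X1 [X2 q]]] or [X1 [X1 [X2 q]] and [X2 q]]]
  [X0 [X0 [X1 [X2 q]]] or [X1 [X2 [X2 q] and q]]]

2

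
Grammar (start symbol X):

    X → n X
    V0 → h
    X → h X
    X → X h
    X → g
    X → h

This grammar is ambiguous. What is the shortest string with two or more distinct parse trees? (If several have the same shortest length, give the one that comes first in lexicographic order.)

h h

length 1: no string has ≥2 trees
length 2: h h has 2 parse trees

Two derivations of h h:
  X ⇒ h X ⇒ h h
  X ⇒ X h ⇒ h h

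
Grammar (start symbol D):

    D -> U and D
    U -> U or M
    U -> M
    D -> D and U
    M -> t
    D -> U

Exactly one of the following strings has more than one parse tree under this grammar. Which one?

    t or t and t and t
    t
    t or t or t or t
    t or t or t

t or t and t and t

t or t and t and t: 4 trees
t: 1 tree
t or t or t or t: 1 tree
t or t or t: 1 tree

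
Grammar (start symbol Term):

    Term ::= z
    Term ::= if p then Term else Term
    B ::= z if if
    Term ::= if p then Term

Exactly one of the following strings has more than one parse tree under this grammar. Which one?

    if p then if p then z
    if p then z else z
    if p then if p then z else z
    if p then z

if p then if p then z: 1 tree
if p then z else z: 1 tree
if p then if p then z else z: 2 trees
if p then z: 1 tree

if p then if p then z else z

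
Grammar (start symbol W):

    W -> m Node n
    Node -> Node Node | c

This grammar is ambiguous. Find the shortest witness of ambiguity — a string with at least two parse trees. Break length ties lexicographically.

m c c c n

length 3: no string has ≥2 trees
length 4: no string has ≥2 trees
length 5: m c c c n has 2 parse trees

Two derivations of m c c c n:
  W ⇒ m Node n ⇒ m Node Node n ⇒ m Node Node Node n ⇒ m c Node Node n ⇒ m c c Node n ⇒ m c c c n
  W ⇒ m Node n ⇒ m Node Node n ⇒ m c Node n ⇒ m c Node Node n ⇒ m c c Node n ⇒ m c c c n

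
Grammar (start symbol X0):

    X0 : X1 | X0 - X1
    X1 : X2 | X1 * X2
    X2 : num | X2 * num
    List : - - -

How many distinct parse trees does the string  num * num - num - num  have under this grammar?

2

Parse trees for num * num - num - num:
  [X0 [X0 [X0 [X1 [X2 [X2 num] * num]]] - [X1 [X2 num]]] - [X1 [X2 num]]]
  [X0 [X0 [X0 [X1 [X1 [X2 num]] * [X2 num]]] - [X1 [X2 num]]] - [X1 [X2 num]]]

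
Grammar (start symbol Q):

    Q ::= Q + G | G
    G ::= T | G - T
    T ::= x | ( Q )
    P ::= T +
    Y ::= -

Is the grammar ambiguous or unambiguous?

Unambiguous

(P, Y are unreachable from Q, so their rules don't affect L(Q).) Q → Q + G | G  ;  G → G - T | T  — a left-associative chain with T at the bottom. Each string factors uniquely by precedence.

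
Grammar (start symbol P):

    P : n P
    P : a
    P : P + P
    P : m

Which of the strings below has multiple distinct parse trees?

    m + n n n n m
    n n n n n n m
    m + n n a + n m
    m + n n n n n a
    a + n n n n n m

m + n n n n m: 1 tree
n n n n n n m: 1 tree
m + n n a + n m: 4 trees
m + n n n n n a: 1 tree
a + n n n n n m: 1 tree

m + n n a + n m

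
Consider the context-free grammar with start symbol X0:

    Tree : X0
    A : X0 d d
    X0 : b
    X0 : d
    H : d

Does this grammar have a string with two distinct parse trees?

Unambiguous

(Tree, A, H are unreachable from X0, so their rules don't affect L(X0).) The reachable rules are right-linear with at most one rule per (nonterminal, next-terminal) pair. Each input token forces the next rule, so parsing is deterministic.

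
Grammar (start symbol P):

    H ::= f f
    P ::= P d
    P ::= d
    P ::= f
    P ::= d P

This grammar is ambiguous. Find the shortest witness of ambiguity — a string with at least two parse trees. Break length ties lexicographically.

length 1: no string has ≥2 trees
length 2: d d has 2 parse trees

Two derivations of d d:
  P ⇒ P d ⇒ d d
  P ⇒ d P ⇒ d d

d d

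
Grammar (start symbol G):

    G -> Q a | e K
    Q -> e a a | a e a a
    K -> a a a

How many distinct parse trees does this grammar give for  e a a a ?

Parse trees for e a a a:
  [G [Q e a a] a]
  [G e [K a a a]]

2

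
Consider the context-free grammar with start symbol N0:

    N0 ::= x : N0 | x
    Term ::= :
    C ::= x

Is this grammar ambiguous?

Unambiguous

Only N0 is reachable from N0; ignoring the rest: The reachable grammar is A → atom sep A | atom. Each atom is followed by either the separator (recurse) or end-of-string (stop) — no choice point.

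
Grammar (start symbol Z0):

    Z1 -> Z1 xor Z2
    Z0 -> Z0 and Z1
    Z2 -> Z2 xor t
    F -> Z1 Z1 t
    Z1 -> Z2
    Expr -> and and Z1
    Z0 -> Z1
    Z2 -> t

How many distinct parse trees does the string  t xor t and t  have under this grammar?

2

Parse trees for t xor t and t:
  [Z0 [Z0 [Z1 [Z1 [Z2 t]] xor [Z2 t]]] and [Z1 [Z2 t]]]
  [Z0 [Z0 [Z1 [Z2 [Z2 t] xor t]]] and [Z1 [Z2 t]]]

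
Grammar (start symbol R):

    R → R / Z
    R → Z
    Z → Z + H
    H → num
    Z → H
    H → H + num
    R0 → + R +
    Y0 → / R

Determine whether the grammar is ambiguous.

Witness: num + num

Derivation 1: R ⇒ Z ⇒ Z + H ⇒ H + H ⇒ num + H ⇒ num + num
Derivation 2: R ⇒ Z ⇒ H ⇒ H + num ⇒ num + num

Two distinct leftmost derivations for the same string.

Ambiguous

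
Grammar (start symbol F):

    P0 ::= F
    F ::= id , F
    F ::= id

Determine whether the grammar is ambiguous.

Only F is reachable from F; ignoring the rest: Right-recursive list with a separator: after each atom, whether the separator follows determines the rule. One parse per string.

Unambiguous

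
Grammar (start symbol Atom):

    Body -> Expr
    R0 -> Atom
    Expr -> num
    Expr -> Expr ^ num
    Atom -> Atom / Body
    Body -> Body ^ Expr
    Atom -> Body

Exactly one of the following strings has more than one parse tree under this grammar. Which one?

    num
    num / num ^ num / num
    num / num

num: 1 tree
num / num ^ num / num: 2 trees
num / num: 1 tree

num / num ^ num / num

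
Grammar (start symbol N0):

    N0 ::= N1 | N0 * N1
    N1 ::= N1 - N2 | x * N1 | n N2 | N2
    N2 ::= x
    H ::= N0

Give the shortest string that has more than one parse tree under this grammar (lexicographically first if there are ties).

x * x

length 1: no string has ≥2 trees
length 2: no string has ≥2 trees
length 3: x * x has 2 parse trees

Two derivations of x * x:
  N0 ⇒ N1 ⇒ x * N1 ⇒ x * N2 ⇒ x * x
  N0 ⇒ N0 * N1 ⇒ N1 * N1 ⇒ N2 * N1 ⇒ x * N1 ⇒ x * N2 ⇒ x * x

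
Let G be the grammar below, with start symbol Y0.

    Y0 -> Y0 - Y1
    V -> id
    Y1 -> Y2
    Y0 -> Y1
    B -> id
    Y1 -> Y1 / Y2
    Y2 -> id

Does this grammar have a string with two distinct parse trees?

(B, V are unreachable from Y0, so their rules don't affect L(Y0).) This is a standard precedence ladder (Y0 over Y1 over Y2), with each level left-recursive on its own operator ('-' at Y0, '/' at Y1). That structure is LR(1), hence unambiguous.

Unambiguous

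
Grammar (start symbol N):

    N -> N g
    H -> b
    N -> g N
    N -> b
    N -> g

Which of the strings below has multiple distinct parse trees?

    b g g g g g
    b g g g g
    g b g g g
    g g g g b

b g g g g g: 1 tree
b g g g g: 1 tree
g b g g g: 4 trees
g g g g b: 1 tree

g b g g g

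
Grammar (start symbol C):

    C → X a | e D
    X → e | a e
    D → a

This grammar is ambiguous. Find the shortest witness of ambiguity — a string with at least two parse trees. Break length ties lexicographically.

length 2: e a has 2 parse trees

Two derivations of e a:
  C ⇒ X a ⇒ e a
  C ⇒ e D ⇒ e a

e a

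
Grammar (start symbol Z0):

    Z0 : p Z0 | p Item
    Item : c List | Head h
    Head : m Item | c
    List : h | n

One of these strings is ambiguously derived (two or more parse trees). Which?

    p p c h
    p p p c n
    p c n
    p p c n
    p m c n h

p p c h

p p c h: 2 trees
p p p c n: 1 tree
p c n: 1 tree
p p c n: 1 tree
p m c n h: 1 tree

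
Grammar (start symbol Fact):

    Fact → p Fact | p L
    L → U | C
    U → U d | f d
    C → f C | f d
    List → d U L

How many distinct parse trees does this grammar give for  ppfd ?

Parse trees for ppfd:
  [Fact p [Fact p [L [U f d]]]]
  [Fact p [Fact p [L [C f d]]]]

2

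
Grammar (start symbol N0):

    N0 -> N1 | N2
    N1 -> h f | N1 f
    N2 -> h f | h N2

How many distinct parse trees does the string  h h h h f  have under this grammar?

Parse trees for h h h h f:
  [N0 [N2 h [N2 h [N2 h [N2 h f]]]]]

1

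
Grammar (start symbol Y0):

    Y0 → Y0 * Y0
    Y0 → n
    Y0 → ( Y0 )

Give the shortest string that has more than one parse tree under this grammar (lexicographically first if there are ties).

length 1: no string has ≥2 trees
length 3: no string has ≥2 trees
length 5: n * n * n has 2 parse trees

Two derivations of n * n * n:
  Y0 ⇒ Y0 * Y0 ⇒ Y0 * Y0 * Y0 ⇒ n * Y0 * Y0 ⇒ n * n * Y0 ⇒ n * n * n
  Y0 ⇒ Y0 * Y0 ⇒ n * Y0 ⇒ n * Y0 * Y0 ⇒ n * n * Y0 ⇒ n * n * n

n * n * n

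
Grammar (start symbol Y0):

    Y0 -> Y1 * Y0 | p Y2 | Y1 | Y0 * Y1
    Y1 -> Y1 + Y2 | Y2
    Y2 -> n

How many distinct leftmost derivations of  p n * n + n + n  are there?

Parse trees for p n * n + n + n:
  [Y0 [Y0 p [Y2 n]] * [Y1 [Y1 [Y1 [Y2 n]] + [Y2 n]] + [Y2 n]]]

1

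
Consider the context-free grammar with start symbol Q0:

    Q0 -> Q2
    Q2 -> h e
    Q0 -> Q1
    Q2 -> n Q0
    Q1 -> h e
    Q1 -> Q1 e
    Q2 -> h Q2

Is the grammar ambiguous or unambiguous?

Ambiguous

Witness: h e

Derivation 1: Q0 ⇒ Q2 ⇒ h e
Derivation 2: Q0 ⇒ Q1 ⇒ h e

Two distinct leftmost derivations for the same string.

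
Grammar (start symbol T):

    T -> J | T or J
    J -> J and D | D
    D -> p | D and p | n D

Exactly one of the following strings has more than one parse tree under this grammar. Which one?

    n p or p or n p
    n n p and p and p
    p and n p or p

n n p and p and p

n p or p or n p: 1 tree
n n p and p and p: 11 trees
p and n p or p: 1 tree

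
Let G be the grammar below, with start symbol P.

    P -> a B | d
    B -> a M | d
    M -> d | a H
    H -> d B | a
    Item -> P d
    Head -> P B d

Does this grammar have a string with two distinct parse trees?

Unambiguous

(Item, Head are unreachable from P, so their rules don't affect L(P).) Each reachable nonterminal has at most one production per leading terminal, and all productions are right-linear; the derivation is determined token-by-token.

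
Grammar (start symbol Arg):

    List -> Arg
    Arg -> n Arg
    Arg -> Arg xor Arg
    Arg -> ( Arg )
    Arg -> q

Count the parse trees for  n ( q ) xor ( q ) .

2

Parse trees for n ( q ) xor ( q ):
  [Arg n [Arg [Arg ( [Arg q] )] xor [Arg ( [Arg q] )]]]
  [Arg [Arg n [Arg ( [Arg q] )]] xor [Arg ( [Arg q] )]]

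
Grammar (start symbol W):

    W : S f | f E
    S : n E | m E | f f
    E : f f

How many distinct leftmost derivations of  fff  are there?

2

Parse trees for fff:
  [W [S f f] f]
  [W f [E f f]]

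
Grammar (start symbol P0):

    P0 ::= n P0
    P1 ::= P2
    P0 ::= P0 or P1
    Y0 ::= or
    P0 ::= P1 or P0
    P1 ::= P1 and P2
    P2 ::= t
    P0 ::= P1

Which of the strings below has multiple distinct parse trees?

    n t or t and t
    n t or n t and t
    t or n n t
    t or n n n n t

n t or t and t

n t or t and t: 3 trees
n t or n t and t: 1 tree
t or n n t: 1 tree
t or n n n n t: 1 tree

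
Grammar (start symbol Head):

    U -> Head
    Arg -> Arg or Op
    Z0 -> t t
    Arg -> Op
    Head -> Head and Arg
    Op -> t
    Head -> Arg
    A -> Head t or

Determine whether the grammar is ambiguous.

Unambiguous

(U, Z0, A are unreachable from Head, so their rules don't affect L(Head).) Head → Head and Arg | Arg  ;  Arg → Arg or Op | Op  — a left-associative chain with Op at the bottom. Each string factors uniquely by precedence.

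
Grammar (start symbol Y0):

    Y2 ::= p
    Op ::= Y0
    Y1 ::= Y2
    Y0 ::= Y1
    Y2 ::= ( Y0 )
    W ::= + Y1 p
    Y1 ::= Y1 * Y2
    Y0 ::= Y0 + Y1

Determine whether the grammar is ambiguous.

Unambiguous

(W, Op are unreachable from Y0, so their rules don't affect L(Y0).) Y0 → Y0 + Y1 | Y1  ;  Y1 → Y1 * Y2 | Y2  — a left-associative chain with Y2 at the bottom. Each string factors uniquely by precedence.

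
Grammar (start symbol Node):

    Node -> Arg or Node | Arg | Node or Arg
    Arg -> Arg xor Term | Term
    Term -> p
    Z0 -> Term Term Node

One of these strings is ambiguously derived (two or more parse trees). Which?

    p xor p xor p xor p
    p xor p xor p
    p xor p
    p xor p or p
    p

p xor p xor p xor p: 1 tree
p xor p xor p: 1 tree
p xor p: 1 tree
p xor p or p: 2 trees
p: 1 tree

p xor p or p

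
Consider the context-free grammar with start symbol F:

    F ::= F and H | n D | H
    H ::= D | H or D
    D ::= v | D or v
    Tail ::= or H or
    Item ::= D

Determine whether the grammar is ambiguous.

Ambiguous

Witness: v or v

Derivation 1: F ⇒ H ⇒ D ⇒ D or v ⇒ v or v
Derivation 2: F ⇒ H ⇒ H or D ⇒ D or D ⇒ v or D ⇒ v or v

Two distinct leftmost derivations for the same string.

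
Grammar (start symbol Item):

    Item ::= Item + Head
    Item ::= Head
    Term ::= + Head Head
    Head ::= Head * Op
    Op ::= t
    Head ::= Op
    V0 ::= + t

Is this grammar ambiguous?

(Term, V0 are unreachable from Item, so their rules don't affect L(Item).) This is a standard precedence ladder (Item over Head over Op), with each level left-recursive on its own operator ('+' at Item, '*' at Head). That structure is LR(1), hence unambiguous.

Unambiguous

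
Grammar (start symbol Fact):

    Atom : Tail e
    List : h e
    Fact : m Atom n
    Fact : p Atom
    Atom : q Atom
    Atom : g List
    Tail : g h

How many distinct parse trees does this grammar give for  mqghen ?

Parse trees for mqghen:
  [Fact m [Atom q [Atom [Tail g h] e]] n]
  [Fact m [Atom q [Atom g [List h e]]] n]

2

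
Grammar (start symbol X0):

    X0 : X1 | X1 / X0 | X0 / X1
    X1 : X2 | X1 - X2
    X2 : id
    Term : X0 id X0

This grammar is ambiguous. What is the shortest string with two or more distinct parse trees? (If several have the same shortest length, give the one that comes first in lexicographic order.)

id / id

length 1: no string has ≥2 trees
length 3: id / id has 2 parse trees

Two derivations of id / id:
  X0 ⇒ X1 / X0 ⇒ X2 / X0 ⇒ id / X0 ⇒ id / X1 ⇒ id / X2 ⇒ id / id
  X0 ⇒ X0 / X1 ⇒ X1 / X1 ⇒ X2 / X1 ⇒ id / X1 ⇒ id / X2 ⇒ id / id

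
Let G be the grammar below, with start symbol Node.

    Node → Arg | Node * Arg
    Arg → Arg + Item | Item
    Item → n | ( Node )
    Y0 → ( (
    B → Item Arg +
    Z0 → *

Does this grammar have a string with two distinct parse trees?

Unambiguous

(Y0, B, Z0 are unreachable from Node, so their rules don't affect L(Node).) Node → Node * Arg | Arg  ;  Arg → Arg + Item | Item  — a left-associative chain with Item at the bottom. Each string factors uniquely by precedence.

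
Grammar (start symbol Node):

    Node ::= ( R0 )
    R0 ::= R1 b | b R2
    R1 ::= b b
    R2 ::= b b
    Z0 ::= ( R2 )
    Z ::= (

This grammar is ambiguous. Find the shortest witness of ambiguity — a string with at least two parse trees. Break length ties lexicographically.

( b b b )

length 5: ( b b b ) has 2 parse trees

Two derivations of ( b b b ):
  Node ⇒ ( R0 ) ⇒ ( R1 b ) ⇒ ( b b b )
  Node ⇒ ( R0 ) ⇒ ( b R2 ) ⇒ ( b b b )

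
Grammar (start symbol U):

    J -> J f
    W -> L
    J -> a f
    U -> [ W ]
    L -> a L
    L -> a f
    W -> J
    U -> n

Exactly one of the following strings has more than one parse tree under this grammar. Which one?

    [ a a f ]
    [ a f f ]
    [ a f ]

[ a a f ]: 1 tree
[ a f f ]: 1 tree
[ a f ]: 2 trees

[ a f ]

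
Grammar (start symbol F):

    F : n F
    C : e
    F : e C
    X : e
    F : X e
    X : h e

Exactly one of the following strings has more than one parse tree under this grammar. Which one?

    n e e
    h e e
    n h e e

n e e

n e e: 2 trees
h e e: 1 tree
n h e e: 1 tree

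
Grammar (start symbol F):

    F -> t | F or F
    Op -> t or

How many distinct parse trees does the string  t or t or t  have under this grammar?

2

Parse trees for t or t or t:
  [F [F t] or [F [F t] or [F t]]]
  [F [F [F t] or [F t]] or [F t]]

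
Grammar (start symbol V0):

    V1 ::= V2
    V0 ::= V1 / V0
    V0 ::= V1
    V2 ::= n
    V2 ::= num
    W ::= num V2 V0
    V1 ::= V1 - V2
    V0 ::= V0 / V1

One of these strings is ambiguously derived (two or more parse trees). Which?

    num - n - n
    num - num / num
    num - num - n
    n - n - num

num - num / num

num - n - n: 1 tree
num - num / num: 2 trees
num - num - n: 1 tree
n - n - num: 1 tree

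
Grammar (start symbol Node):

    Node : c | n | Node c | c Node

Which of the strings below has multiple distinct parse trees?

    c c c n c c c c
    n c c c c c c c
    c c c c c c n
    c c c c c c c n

c c c n c c c c

c c c n c c c c: 35 trees
n c c c c c c c: 1 tree
c c c c c c n: 1 tree
c c c c c c c n: 1 tree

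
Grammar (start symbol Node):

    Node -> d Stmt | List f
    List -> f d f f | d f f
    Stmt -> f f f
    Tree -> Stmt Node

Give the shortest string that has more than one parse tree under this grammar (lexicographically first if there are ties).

d f f f

length 4: d f f f has 2 parse trees

Two derivations of d f f f:
  Node ⇒ d Stmt ⇒ d f f f
  Node ⇒ List f ⇒ d f f f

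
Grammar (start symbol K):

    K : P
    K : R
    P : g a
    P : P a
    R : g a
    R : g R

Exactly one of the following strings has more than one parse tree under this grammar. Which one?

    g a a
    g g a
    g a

g a

g a a: 1 tree
g g a: 1 tree
g a: 2 trees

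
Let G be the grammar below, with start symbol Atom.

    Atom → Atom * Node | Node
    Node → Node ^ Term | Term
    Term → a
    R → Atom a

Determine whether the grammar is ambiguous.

Unambiguous

Only Atom, Node, Term are reachable from Atom; ignoring the rest: Atom → Atom * Node | Node  ;  Node → Node ^ Term | Term  — a left-associative chain with Term at the bottom. Each string factors uniquely by precedence.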